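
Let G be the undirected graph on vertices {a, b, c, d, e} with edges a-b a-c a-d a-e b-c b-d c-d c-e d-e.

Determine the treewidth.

A width-3 tree decomposition is:
Bags: B1 = {a, b, c, d}  B2 = {a, c, d, e}
Tree: B1–B2
Each bag holds 4 vertices, so the decomposition has width 3, which upper-bounds the treewidth. On the other hand G contains the 4-clique {a, c, d, e}. A clique must lie in a single bag of any decomposition, so no decomposition can have width below 3. Hence tw(G) = 3 exactly.

3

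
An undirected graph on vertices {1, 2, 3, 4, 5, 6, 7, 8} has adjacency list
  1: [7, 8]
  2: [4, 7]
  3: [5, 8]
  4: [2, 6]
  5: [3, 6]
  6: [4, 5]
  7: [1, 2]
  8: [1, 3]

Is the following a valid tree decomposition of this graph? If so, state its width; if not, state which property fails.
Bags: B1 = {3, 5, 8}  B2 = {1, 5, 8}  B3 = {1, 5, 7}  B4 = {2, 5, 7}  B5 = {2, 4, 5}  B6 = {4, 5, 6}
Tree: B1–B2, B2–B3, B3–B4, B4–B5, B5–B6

Yes; width 2.

Checking the three conditions: (i) the bags cover all of {1, 2, 3, 4, 5, 6, 7, 8}; (ii) for each edge, some bag contains both endpoints; (iii) the bags containing any fixed vertex form a subtree. All hold, so the decomposition is valid with width 3 − 1 = 2.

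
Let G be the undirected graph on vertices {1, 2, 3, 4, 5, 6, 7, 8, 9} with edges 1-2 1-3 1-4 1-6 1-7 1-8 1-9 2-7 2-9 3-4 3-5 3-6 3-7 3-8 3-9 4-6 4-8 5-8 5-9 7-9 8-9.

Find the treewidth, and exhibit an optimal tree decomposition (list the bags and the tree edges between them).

Every bag has size at most 4, so the width is 4 − 1 = 3 and tw(G) ≤ 3. On the other hand G contains the 4-clique {1, 2, 7, 9}. A clique must lie in a single bag of any decomposition, so no decomposition can have width below 3. Hence tw(G) = 3 exactly.

Treewidth 3.
One optimal decomposition is:
Bags: B1 = {1, 3, 4, 8}  B2 = {1, 3, 8, 9}  B3 = {3, 5, 8, 9}  B4 = {1, 3, 7, 9}  B5 = {1, 2, 7, 9}  B6 = {1, 3, 4, 6}
Tree: B1–B2, B2–B3, B2–B4, B4–B5, B1–B6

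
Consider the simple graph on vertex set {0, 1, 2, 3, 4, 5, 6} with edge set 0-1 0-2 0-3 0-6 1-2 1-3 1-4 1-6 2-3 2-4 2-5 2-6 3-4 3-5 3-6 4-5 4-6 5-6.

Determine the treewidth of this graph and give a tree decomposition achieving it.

Treewidth 4.
One optimal decomposition is:
Bags: B1 = {0, 1, 2, 3, 6}  B2 = {1, 2, 3, 4, 6}  B3 = {2, 3, 4, 5, 6}
Tree: B1–B2, B2–B3

Each bag holds 5 vertices, so the decomposition has width 4, which upper-bounds the treewidth. On the other hand G contains the 5-clique {0, 1, 2, 3, 6}. A clique must lie in a single bag of any decomposition, so no decomposition can have width below 4. Hence tw(G) = 4 exactly.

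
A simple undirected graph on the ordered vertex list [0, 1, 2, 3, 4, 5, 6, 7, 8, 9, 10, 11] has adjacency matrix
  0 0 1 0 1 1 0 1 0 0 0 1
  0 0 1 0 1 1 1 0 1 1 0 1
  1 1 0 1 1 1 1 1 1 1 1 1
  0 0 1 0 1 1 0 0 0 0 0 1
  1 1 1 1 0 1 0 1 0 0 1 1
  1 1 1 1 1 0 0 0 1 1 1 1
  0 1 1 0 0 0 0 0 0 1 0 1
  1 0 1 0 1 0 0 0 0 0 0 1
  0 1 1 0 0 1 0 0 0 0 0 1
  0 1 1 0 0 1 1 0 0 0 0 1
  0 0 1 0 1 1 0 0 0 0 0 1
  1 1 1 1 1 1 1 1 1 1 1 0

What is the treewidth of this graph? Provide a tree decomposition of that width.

The largest bag has 5 vertices, giving width 4; this decomposition certifies tw(G) ≤ 4. Conversely, {1, 2, 5, 8, 11} is a clique of size 5, and the vertices of any clique must share a bag in every tree decomposition; so some bag has ≥ 5 vertices and tw(G) ≥ 4. Therefore the treewidth is 4.

Treewidth 4.
One optimal decomposition is:
Bags: B1 = {0, 2, 4, 5, 11}  B2 = {1, 2, 4, 5, 11}  B3 = {2, 4, 5, 10, 11}  B4 = {0, 2, 4, 7, 11}  B5 = {1, 2, 5, 9, 11}  B6 = {1, 2, 6, 9, 11}  B7 = {2, 3, 4, 5, 11}  B8 = {1, 2, 5, 8, 11}
Tree: B1–B2, B2–B3, B1–B4, B2–B5, B5–B6, B2–B7, B2–B8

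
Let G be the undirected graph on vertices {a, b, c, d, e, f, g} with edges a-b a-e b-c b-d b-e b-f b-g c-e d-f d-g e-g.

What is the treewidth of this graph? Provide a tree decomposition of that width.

Each bag holds 3 vertices, so the decomposition has width 2, which upper-bounds the treewidth. Conversely, {b, d, g} is a clique of size 3, and the vertices of any clique must share a bag in every tree decomposition; so some bag has ≥ 3 vertices and tw(G) ≥ 2. The upper and lower bounds meet at 2, so that is the treewidth.

Treewidth 2.
One such decomposition:
Bags: B1 = {b, d, f}  B2 = {b, d, g}  B3 = {b, e, g}  B4 = {a, b, e}  B5 = {b, c, e}
Tree: B1–B2, B2–B3, B3–B4, B3–B5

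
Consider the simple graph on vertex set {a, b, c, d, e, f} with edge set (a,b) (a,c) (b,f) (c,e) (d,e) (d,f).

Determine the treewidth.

2

A width-2 tree decomposition is:
Bags: B1 = {b, d, f}  B2 = {b, d, e}  B3 = {b, c, e}  B4 = {a, b, c}
Tree: B1–B2, B2–B3, B3–B4
The largest bag has 3 vertices, giving width 2; this decomposition certifies tw(G) ≤ 2. The edges b–f–d–e–c–a–b form a cycle, so G is not a tree and its treewidth is at least 2. Combining the bounds, tw(G) = 2.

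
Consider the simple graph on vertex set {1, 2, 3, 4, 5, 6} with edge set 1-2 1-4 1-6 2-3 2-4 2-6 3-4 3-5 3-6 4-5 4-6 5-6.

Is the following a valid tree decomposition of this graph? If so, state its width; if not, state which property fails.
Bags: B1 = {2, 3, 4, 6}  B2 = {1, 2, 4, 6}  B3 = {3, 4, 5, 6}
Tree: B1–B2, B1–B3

Every vertex of G appears in some bag (union = {1, 2, 3, 4, 5, 6}); every edge is covered by a bag; and for each vertex v the set of bags containing v is connected in the bag tree. The decomposition is therefore valid. The largest bag has 4 vertices, so the width is 3.

Yes; width 3.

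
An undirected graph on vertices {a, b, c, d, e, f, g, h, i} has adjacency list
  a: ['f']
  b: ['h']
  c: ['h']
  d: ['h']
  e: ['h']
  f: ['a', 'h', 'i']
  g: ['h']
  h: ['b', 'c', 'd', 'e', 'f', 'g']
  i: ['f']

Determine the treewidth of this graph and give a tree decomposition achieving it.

Each bag holds 2 vertices, so the decomposition has width 1, which upper-bounds the treewidth. G has an edge, so its treewidth is at least 1. Combining the bounds, tw(G) = 1.

Treewidth 1.
One such decomposition:
Bags: B1 = {g, h}  B2 = {d, h}  B3 = {f, h}  B4 = {f, i}  B5 = {b, h}  B6 = {c, h}  B7 = {a, f}  B8 = {e, h}
Tree: B1–B2, B2–B3, B3–B4, B3–B5, B2–B6, B3–B7, B3–B8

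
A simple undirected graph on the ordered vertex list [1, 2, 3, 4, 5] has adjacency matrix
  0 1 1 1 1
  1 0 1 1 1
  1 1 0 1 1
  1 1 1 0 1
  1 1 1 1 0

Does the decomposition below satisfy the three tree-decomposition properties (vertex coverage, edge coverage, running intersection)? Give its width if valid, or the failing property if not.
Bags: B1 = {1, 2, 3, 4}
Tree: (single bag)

No — vertex 5 appears in no bag.

A tree decomposition must satisfy three properties: every vertex lies in some bag; for every edge, both endpoints lie together in some bag; and for every vertex, the bags containing it form a connected subtree. Here vertex 5 appears in no bag, so the decomposition is invalid.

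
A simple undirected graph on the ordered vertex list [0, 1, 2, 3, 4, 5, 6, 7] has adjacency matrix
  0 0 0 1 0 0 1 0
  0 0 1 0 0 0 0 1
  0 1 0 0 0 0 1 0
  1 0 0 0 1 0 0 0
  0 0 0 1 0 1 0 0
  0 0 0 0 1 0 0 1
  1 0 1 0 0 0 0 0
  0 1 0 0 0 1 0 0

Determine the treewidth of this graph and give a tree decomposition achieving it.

Treewidth 2.
One such decomposition:
Bags: B1 = {0, 3, 6}  B2 = {3, 4, 6}  B3 = {4, 5, 6}  B4 = {5, 6, 7}  B5 = {1, 6, 7}  B6 = {1, 2, 6}
Tree: B1–B2, B2–B3, B3–B4, B4–B5, B5–B6

Every bag has size at most 3, so the width is 3 − 1 = 2 and tw(G) ≤ 2. The edges 6–0–3–4–5–7–1–2–6 form a cycle, so G is not a tree and its treewidth is at least 2. Combining the bounds, tw(G) = 2.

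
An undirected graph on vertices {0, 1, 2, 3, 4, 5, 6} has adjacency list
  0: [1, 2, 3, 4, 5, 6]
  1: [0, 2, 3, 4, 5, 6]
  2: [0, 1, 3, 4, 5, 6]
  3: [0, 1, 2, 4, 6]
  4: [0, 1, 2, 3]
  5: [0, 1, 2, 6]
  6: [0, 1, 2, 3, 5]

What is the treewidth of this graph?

A width-4 tree decomposition is:
Bags: B1 = {0, 1, 2, 3, 6}  B2 = {0, 1, 2, 3, 4}  B3 = {0, 1, 2, 5, 6}
Tree: B1–B2, B1–B3
The largest bag has 5 vertices, giving width 4; this decomposition certifies tw(G) ≤ 4. On the other hand G contains the 5-clique {0, 1, 2, 3, 4}. A clique must lie in a single bag of any decomposition, so no decomposition can have width below 4. Therefore the treewidth is 4.

4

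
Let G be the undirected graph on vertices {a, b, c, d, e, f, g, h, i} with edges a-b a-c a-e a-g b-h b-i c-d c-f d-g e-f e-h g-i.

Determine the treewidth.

A width-3 tree decomposition is:
Bags: B1 = {c, e, f, h}  B2 = {a, c, e, h}  B3 = {a, b, c, h}  B4 = {a, b, c, d}  B5 = {a, b, d, g}  B6 = {b, d, g, i}
Tree: B1–B2, B2–B3, B3–B4, B4–B5, B5–B6
Each bag holds 4 vertices, so the decomposition has width 3, which upper-bounds the treewidth. For the lower bound: the 4 vertex sets {e,f,h}, {c}, {a}, {b,d,g,i} are disjoint, each induces a connected subgraph, and every pair is joined by at least one edge of G. Contracting each set to a single vertex therefore yields K_{4} as a minor, and since treewidth is minor-monotone, tw(G) ≥ tw(K_{4}) = 3. Hence tw(G) = 3 exactly.

3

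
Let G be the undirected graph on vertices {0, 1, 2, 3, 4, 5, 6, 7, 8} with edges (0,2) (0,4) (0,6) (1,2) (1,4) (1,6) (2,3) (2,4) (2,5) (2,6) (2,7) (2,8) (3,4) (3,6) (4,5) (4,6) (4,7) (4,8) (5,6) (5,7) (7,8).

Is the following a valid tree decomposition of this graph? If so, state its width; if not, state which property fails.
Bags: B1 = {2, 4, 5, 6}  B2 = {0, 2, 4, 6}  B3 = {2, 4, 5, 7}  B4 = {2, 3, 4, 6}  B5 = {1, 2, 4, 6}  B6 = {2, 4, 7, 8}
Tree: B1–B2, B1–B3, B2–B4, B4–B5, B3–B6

Yes; width 3.

Checking the three conditions: (i) the bags cover all of {0, 1, 2, 3, 4, 5, 6, 7, 8}; (ii) for each edge, some bag contains both endpoints; (iii) the bags containing any fixed vertex form a subtree. All hold, so the decomposition is valid with width 4 − 1 = 3.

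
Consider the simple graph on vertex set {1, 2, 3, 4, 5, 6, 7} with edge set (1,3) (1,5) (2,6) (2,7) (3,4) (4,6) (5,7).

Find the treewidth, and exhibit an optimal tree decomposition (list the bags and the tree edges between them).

The largest bag has 3 vertices, giving width 2; this decomposition certifies tw(G) ≤ 2. Since 2–6–4–3–1–5–7–2 is a cycle in G, G is not acyclic. Forests are exactly the graphs of treewidth ≤ 1, so tw(G) ≥ 2. Hence tw(G) = 2 exactly.

Treewidth 2.
Bags: B1 = {2, 4, 6}  B2 = {2, 3, 4}  B3 = {1, 2, 3}  B4 = {1, 2, 5}  B5 = {2, 5, 7}
Tree: B1–B2, B2–B3, B3–B4, B4–B5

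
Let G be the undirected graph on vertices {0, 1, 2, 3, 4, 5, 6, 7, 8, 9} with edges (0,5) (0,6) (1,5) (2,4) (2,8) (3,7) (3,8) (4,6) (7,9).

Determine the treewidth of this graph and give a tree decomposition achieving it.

Treewidth 1.
Bags: B1 = {7, 9}  B2 = {3, 7}  B3 = {3, 8}  B4 = {2, 8}  B5 = {2, 4}  B6 = {4, 6}  B7 = {0, 6}  B8 = {0, 5}  B9 = {1, 5}
Tree: B1–B2, B2–B3, B3–B4, B4–B5, B5–B6, B6–B7, B7–B8, B8–B9

Each bag holds 2 vertices, so the decomposition has width 1, which upper-bounds the treewidth. Since G has at least one edge (e.g. 9–7), it is not an edgeless graph, so tw(G) ≥ 1. The upper and lower bounds meet at 1, so that is the treewidth.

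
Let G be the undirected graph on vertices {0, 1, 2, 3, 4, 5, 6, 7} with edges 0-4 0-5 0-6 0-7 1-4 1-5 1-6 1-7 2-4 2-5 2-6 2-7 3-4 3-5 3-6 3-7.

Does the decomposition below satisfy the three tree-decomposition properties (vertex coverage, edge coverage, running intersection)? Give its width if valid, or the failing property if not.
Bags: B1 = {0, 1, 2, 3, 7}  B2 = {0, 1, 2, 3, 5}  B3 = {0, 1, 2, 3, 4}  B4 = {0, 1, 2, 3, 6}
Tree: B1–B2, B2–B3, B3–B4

Checking the three conditions: (i) the bags cover all of {0, 1, 2, 3, 4, 5, 6, 7}; (ii) for each edge, some bag contains both endpoints; (iii) the bags containing any fixed vertex form a subtree. All hold, so the decomposition is valid with width 5 − 1 = 4.

Yes; width 4.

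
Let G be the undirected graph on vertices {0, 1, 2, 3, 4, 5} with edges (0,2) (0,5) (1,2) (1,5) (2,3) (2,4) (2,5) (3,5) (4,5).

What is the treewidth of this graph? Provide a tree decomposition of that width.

Treewidth 2.
Bags: B1 = {1, 2, 5}  B2 = {2, 3, 5}  B3 = {0, 2, 5}  B4 = {2, 4, 5}
Tree: B1–B2, B1–B3, B1–B4

Every bag has size at most 3, so the width is 3 − 1 = 2 and tw(G) ≤ 2. For the lower bound, the 3 vertices {0, 2, 5} are pairwise adjacent, and any tree decomposition puts a clique entirely inside one bag — forcing width ≥ 2. The upper and lower bounds meet at 2, so that is the treewidth.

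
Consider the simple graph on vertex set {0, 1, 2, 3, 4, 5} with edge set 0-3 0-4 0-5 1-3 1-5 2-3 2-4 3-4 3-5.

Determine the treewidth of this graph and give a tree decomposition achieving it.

The largest bag has 3 vertices, giving width 2; this decomposition certifies tw(G) ≤ 2. On the other hand G contains the 3-clique {0, 3, 4}. A clique must lie in a single bag of any decomposition, so no decomposition can have width below 2. Therefore the treewidth is 2.

Treewidth 2.
One optimal decomposition is:
Bags: B1 = {0, 3, 5}  B2 = {0, 3, 4}  B3 = {2, 3, 4}  B4 = {1, 3, 5}
Tree: B1–B2, B2–B3, B1–B4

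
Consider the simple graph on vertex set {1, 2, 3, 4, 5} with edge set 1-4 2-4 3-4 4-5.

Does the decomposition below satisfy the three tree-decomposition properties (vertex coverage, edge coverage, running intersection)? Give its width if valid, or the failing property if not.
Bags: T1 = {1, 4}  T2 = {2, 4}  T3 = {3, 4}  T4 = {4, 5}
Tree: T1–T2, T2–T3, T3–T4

Yes; width 1.

Checking the three conditions: (i) the bags cover all of {1, 2, 3, 4, 5}; (ii) for each edge, some bag contains both endpoints; (iii) the bags containing any fixed vertex form a subtree. All hold, so the decomposition is valid with width 2 − 1 = 1.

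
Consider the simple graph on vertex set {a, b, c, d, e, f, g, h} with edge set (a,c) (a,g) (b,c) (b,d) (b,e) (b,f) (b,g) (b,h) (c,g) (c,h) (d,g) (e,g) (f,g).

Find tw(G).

A width-2 tree decomposition is:
Bags: B1 = {b, f, g}  B2 = {b, c, g}  B3 = {b, c, h}  B4 = {a, c, g}  B5 = {b, e, g}  B6 = {b, d, g}
Tree: B1–B2, B2–B3, B2–B4, B1–B5, B5–B6
Every bag has size at most 3, so the width is 3 − 1 = 2 and tw(G) ≤ 2. For the lower bound, the 3 vertices {a, c, g} are pairwise adjacent, and any tree decomposition puts a clique entirely inside one bag — forcing width ≥ 2. Therefore the treewidth is 2.

2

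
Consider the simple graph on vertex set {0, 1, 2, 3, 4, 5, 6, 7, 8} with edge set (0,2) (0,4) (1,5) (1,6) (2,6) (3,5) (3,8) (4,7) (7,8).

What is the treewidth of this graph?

2

A width-2 tree decomposition is:
Bags: B1 = {3, 5, 8}  B2 = {1, 5, 8}  B3 = {1, 6, 8}  B4 = {2, 6, 8}  B5 = {0, 2, 8}  B6 = {0, 4, 8}  B7 = {4, 7, 8}
Tree: B1–B2, B2–B3, B3–B4, B4–B5, B5–B6, B6–B7
The largest bag has 3 vertices, giving width 2; this decomposition certifies tw(G) ≤ 2. Since 8–3–5–1–6–2–0–4–7–8 is a cycle in G, G is not acyclic. Forests are exactly the graphs of treewidth ≤ 1, so tw(G) ≥ 2. The upper and lower bounds meet at 2, so that is the treewidth.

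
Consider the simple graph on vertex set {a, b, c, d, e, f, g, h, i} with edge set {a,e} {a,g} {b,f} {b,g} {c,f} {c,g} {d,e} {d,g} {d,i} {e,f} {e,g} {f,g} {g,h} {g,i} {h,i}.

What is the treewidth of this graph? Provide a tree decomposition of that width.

The largest bag has 3 vertices, giving width 2; this decomposition certifies tw(G) ≤ 2. Conversely, {d, e, g} is a clique of size 3, and the vertices of any clique must share a bag in every tree decomposition; so some bag has ≥ 3 vertices and tw(G) ≥ 2. The upper and lower bounds meet at 2, so that is the treewidth.

Treewidth 2.
One such decomposition:
Bags: B1 = {a, e, g}  B2 = {d, e, g}  B3 = {e, f, g}  B4 = {c, f, g}  B5 = {b, f, g}  B6 = {d, g, i}  B7 = {g, h, i}
Tree: B1–B2, B2–B3, B3–B4, B4–B5, B2–B6, B6–B7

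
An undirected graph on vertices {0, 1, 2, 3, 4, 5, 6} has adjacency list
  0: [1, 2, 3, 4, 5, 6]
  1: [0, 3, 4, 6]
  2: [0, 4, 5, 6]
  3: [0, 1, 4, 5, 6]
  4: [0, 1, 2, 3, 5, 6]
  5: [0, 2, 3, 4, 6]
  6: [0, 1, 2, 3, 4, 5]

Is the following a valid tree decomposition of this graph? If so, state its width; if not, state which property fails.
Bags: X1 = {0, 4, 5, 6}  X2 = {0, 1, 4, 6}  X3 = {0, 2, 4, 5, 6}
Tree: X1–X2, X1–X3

A tree decomposition must satisfy three properties: every vertex lies in some bag; for every edge, both endpoints lie together in some bag; and for every vertex, the bags containing it form a connected subtree. Here vertex 3 appears in no bag, so the decomposition is invalid.

No — vertex 3 appears in no bag.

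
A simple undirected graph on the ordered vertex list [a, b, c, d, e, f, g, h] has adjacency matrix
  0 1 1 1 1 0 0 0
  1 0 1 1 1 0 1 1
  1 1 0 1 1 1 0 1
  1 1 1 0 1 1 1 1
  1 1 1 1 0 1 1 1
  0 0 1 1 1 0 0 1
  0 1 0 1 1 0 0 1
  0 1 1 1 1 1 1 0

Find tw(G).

A width-4 tree decomposition is:
Bags: B1 = {b, c, d, e, h}  B2 = {c, d, e, f, h}  B3 = {b, d, e, g, h}  B4 = {a, b, c, d, e}
Tree: B1–B2, B1–B3, B1–B4
The largest bag has 5 vertices, giving width 4; this decomposition certifies tw(G) ≤ 4. For the lower bound, the 5 vertices {b, d, e, g, h} are pairwise adjacent, and any tree decomposition puts a clique entirely inside one bag — forcing width ≥ 4. Combining the bounds, tw(G) = 4.

4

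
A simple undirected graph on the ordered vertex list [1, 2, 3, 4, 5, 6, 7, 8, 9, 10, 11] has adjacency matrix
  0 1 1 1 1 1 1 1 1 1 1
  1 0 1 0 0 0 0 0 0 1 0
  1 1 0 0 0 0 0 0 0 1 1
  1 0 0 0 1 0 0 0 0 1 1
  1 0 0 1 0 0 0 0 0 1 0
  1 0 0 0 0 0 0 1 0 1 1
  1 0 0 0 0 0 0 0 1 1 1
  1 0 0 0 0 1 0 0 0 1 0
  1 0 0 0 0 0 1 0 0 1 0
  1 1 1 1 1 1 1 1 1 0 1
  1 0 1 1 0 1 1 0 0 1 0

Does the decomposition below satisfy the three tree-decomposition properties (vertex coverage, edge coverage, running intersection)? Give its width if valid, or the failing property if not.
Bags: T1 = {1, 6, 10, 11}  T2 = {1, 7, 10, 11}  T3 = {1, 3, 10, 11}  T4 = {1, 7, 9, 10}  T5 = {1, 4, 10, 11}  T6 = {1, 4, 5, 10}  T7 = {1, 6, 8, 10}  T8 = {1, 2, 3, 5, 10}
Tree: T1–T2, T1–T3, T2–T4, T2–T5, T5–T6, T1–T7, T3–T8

No — bags containing vertex 5 are not connected in the tree.

A tree decomposition must satisfy three properties: every vertex lies in some bag; for every edge, both endpoints lie together in some bag; and for every vertex, the bags containing it form a connected subtree. Here bags containing vertex 5 are not connected in the tree, so the decomposition is invalid.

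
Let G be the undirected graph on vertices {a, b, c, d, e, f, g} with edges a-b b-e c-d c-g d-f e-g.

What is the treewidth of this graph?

A width-1 tree decomposition is:
Bags: B1 = {a, b}  B2 = {b, e}  B3 = {e, g}  B4 = {c, g}  B5 = {c, d}  B6 = {d, f}
Tree: B1–B2, B2–B3, B3–B4, B4–B5, B5–B6
The largest bag has 2 vertices, giving width 1; this decomposition certifies tw(G) ≤ 1. Any graph with an edge has treewidth ≥ 1, and G has the edge a–b. Combining the bounds, tw(G) = 1.

1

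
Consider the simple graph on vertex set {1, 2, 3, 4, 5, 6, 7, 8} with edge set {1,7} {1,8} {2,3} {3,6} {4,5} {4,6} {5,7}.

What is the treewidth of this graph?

A width-1 tree decomposition is:
Bags: B1 = {1, 8}  B2 = {1, 7}  B3 = {5, 7}  B4 = {4, 5}  B5 = {4, 6}  B6 = {3, 6}  B7 = {2, 3}
Tree: B1–B2, B2–B3, B3–B4, B4–B5, B5–B6, B6–B7
Each bag holds 2 vertices, so the decomposition has width 1, which upper-bounds the treewidth. G has an edge, so its treewidth is at least 1. Hence tw(G) = 1 exactly.

1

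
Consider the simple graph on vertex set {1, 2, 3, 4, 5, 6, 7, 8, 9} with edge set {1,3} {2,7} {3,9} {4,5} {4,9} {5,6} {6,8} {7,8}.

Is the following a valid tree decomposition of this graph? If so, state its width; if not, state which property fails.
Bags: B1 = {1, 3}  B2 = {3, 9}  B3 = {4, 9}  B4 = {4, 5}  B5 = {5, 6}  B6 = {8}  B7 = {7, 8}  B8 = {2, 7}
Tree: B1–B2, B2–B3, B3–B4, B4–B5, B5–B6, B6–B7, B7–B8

No — edge (6,8) lies in no bag.

A tree decomposition must satisfy three properties: every vertex lies in some bag; for every edge, both endpoints lie together in some bag; and for every vertex, the bags containing it form a connected subtree. Here edge (6,8) lies in no bag, so the decomposition is invalid.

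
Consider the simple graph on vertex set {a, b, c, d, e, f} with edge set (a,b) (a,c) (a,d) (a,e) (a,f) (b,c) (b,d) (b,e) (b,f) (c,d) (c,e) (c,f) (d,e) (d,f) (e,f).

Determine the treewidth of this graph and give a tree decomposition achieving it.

With just one bag of size 6, the width is 6 − 1 = 5, so tw(G) ≤ 5. Conversely, {a, b, c, d, e, f} is a clique of size 6, and the vertices of any clique must share a bag in every tree decomposition; so some bag has ≥ 6 vertices and tw(G) ≥ 5. Hence tw(G) = 5 exactly.

Treewidth 5.
One such decomposition:
Bags: B1 = {a, b, c, d, e, f}
Tree: (single bag)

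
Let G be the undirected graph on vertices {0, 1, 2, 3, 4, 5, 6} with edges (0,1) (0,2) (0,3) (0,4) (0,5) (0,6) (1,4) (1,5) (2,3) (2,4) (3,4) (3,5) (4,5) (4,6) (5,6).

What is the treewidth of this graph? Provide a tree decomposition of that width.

The largest bag has 4 vertices, giving width 3; this decomposition certifies tw(G) ≤ 3. On the other hand G contains the 4-clique {0, 2, 3, 4}. A clique must lie in a single bag of any decomposition, so no decomposition can have width below 3. The upper and lower bounds meet at 3, so that is the treewidth.

Treewidth 3.
One such decomposition:
Bags: B1 = {0, 3, 4, 5}  B2 = {0, 4, 5, 6}  B3 = {0, 1, 4, 5}  B4 = {0, 2, 3, 4}
Tree: B1–B2, B1–B3, B1–B4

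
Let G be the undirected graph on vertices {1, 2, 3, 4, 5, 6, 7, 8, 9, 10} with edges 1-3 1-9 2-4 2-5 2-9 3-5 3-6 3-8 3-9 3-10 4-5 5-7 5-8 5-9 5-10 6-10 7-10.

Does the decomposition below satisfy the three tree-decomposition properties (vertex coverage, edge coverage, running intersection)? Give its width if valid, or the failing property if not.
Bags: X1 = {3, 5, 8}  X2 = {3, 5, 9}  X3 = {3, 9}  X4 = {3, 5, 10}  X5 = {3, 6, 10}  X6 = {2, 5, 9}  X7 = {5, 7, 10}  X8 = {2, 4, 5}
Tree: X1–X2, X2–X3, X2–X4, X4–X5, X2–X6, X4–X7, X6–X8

No — vertex 1 appears in no bag.

A tree decomposition must satisfy three properties: every vertex lies in some bag; for every edge, both endpoints lie together in some bag; and for every vertex, the bags containing it form a connected subtree. Here vertex 1 appears in no bag, so the decomposition is invalid.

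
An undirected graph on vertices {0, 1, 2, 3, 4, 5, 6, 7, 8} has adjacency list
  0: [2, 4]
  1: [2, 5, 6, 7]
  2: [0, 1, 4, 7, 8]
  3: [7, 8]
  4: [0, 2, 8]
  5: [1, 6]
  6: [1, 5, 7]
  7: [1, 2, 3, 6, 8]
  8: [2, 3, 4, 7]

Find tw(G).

A width-2 tree decomposition is:
Bags: B1 = {3, 7, 8}  B2 = {2, 7, 8}  B3 = {1, 2, 7}  B4 = {2, 4, 8}  B5 = {0, 2, 4}  B6 = {1, 6, 7}  B7 = {1, 5, 6}
Tree: B1–B2, B2–B3, B2–B4, B4–B5, B3–B6, B6–B7
Each bag holds 3 vertices, so the decomposition has width 2, which upper-bounds the treewidth. On the other hand G contains the 3-clique {1, 2, 7}. A clique must lie in a single bag of any decomposition, so no decomposition can have width below 2. Combining the bounds, tw(G) = 2.

2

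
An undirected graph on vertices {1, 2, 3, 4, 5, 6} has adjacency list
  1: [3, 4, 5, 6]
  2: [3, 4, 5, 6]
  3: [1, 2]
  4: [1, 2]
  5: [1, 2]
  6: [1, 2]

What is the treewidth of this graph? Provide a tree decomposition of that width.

Treewidth 2.
Bags: B1 = {1, 2, 3}  B2 = {1, 2, 5}  B3 = {1, 2, 6}  B4 = {1, 2, 4}
Tree: B1–B2, B2–B3, B3–B4

Every bag has size at most 3, so the width is 3 − 1 = 2 and tw(G) ≤ 2. Since 1–3–2–5–1 is a cycle in G, G is not acyclic. Forests are exactly the graphs of treewidth ≤ 1, so tw(G) ≥ 2. The upper and lower bounds meet at 2, so that is the treewidth.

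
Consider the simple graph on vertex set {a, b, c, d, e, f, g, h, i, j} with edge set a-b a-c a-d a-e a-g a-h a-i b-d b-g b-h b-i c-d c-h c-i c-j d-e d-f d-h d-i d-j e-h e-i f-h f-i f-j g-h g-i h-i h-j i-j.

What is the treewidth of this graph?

4

A width-4 tree decomposition is:
Bags: B1 = {a, b, d, h, i}  B2 = {a, c, d, h, i}  B3 = {c, d, h, i, j}  B4 = {d, f, h, i, j}  B5 = {a, d, e, h, i}  B6 = {a, b, g, h, i}
Tree: B1–B2, B2–B3, B3–B4, B2–B5, B1–B6
Each bag holds 5 vertices, so the decomposition has width 4, which upper-bounds the treewidth. Conversely, {a, d, e, h, i} is a clique of size 5, and the vertices of any clique must share a bag in every tree decomposition; so some bag has ≥ 5 vertices and tw(G) ≥ 4. Therefore the treewidth is 4.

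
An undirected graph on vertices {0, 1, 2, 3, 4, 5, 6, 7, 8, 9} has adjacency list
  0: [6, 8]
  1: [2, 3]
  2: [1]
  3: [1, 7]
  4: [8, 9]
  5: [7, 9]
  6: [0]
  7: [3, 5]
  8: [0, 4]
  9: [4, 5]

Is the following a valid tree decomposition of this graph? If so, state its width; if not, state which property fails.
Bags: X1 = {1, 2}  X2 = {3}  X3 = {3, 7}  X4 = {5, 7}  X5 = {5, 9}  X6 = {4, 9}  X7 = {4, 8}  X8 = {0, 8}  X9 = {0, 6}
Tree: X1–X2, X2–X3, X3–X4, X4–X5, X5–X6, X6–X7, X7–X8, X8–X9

No — edge (1,3) lies in no bag.

A tree decomposition must satisfy three properties: every vertex lies in some bag; for every edge, both endpoints lie together in some bag; and for every vertex, the bags containing it form a connected subtree. Here edge (1,3) lies in no bag, so the decomposition is invalid.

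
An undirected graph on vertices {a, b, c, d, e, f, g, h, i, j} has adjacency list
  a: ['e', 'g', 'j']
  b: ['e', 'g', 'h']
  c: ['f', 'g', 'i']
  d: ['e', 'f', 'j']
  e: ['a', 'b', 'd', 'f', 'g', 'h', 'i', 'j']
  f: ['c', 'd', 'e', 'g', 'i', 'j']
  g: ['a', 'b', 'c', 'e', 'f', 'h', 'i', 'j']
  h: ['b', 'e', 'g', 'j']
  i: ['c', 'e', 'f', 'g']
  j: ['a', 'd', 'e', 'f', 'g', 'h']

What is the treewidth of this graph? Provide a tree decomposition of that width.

Treewidth 3.
Bags: B1 = {c, f, g, i}  B2 = {e, f, g, i}  B3 = {e, f, g, j}  B4 = {d, e, f, j}  B5 = {e, g, h, j}  B6 = {a, e, g, j}  B7 = {b, e, g, h}
Tree: B1–B2, B2–B3, B3–B4, B3–B5, B3–B6, B5–B7

Each bag holds 4 vertices, so the decomposition has width 3, which upper-bounds the treewidth. Conversely, {d, e, f, j} is a clique of size 4, and the vertices of any clique must share a bag in every tree decomposition; so some bag has ≥ 4 vertices and tw(G) ≥ 3. Combining the bounds, tw(G) = 3.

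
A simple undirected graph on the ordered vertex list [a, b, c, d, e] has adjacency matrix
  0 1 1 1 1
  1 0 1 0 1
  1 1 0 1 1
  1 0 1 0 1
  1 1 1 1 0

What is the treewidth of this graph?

3

A width-3 tree decomposition is:
Bags: B1 = {a, b, c, e}  B2 = {a, c, d, e}
Tree: B1–B2
Each bag holds 4 vertices, so the decomposition has width 3, which upper-bounds the treewidth. Conversely, {a, c, d, e} is a clique of size 4, and the vertices of any clique must share a bag in every tree decomposition; so some bag has ≥ 4 vertices and tw(G) ≥ 3. The upper and lower bounds meet at 3, so that is the treewidth.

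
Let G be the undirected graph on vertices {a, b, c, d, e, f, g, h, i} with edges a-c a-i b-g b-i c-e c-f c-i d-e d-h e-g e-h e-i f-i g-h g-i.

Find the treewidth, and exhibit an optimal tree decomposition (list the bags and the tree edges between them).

Each bag holds 3 vertices, so the decomposition has width 2, which upper-bounds the treewidth. Conversely, {d, e, h} is a clique of size 3, and the vertices of any clique must share a bag in every tree decomposition; so some bag has ≥ 3 vertices and tw(G) ≥ 2. Combining the bounds, tw(G) = 2.

Treewidth 2.
Bags: B1 = {d, e, h}  B2 = {e, g, h}  B3 = {e, g, i}  B4 = {b, g, i}  B5 = {c, e, i}  B6 = {c, f, i}  B7 = {a, c, i}
Tree: B1–B2, B2–B3, B3–B4, B3–B5, B5–B6, B6–B7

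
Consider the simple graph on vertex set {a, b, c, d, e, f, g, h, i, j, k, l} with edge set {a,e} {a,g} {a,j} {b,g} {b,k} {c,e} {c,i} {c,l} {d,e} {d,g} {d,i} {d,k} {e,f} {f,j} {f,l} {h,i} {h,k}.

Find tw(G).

3

A width-3 tree decomposition is:
Bags: B1 = {b, h, i, k}  B2 = {b, d, i, k}  B3 = {b, d, g, i}  B4 = {c, d, g, i}  B5 = {c, d, e, g}  B6 = {a, c, e, g}  B7 = {a, c, e, l}  B8 = {a, e, f, l}  B9 = {a, f, j, l}
Tree: B1–B2, B2–B3, B3–B4, B4–B5, B5–B6, B6–B7, B7–B8, B8–B9
The largest bag has 4 vertices, giving width 3; this decomposition certifies tw(G) ≤ 3. For the lower bound: the 4 vertex sets {b,h,k}, {i}, {d}, {a,c,e,g} are disjoint, each induces a connected subgraph, and every pair is joined by at least one edge of G. Contracting each set to a single vertex therefore yields K_{4} as a minor, and since treewidth is minor-monotone, tw(G) ≥ tw(K_{4}) = 3. The upper and lower bounds meet at 3, so that is the treewidth.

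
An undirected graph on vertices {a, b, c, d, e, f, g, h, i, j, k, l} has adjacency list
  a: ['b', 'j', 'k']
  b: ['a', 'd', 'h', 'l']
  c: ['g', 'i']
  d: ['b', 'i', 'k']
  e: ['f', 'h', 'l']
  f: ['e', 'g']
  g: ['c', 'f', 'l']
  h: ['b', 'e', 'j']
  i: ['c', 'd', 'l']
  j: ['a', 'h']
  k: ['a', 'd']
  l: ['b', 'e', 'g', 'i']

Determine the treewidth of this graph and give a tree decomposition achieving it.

Treewidth 3.
One such decomposition:
Bags: B1 = {a, d, j, k}  B2 = {a, b, d, j}  B3 = {b, d, h, j}  B4 = {b, d, h, i}  B5 = {b, h, i, l}  B6 = {e, h, i, l}  B7 = {c, e, i, l}  B8 = {c, e, g, l}  B9 = {c, e, f, g}
Tree: B1–B2, B2–B3, B3–B4, B4–B5, B5–B6, B6–B7, B7–B8, B8–B9

The largest bag has 4 vertices, giving width 3; this decomposition certifies tw(G) ≤ 3. For the lower bound: the 4 vertex sets {a,j,k}, {d}, {b}, {e,h,i,l} are disjoint, each induces a connected subgraph, and every pair is joined by at least one edge of G. Contracting each set to a single vertex therefore yields K_{4} as a minor, and since treewidth is minor-monotone, tw(G) ≥ tw(K_{4}) = 3. Hence tw(G) = 3 exactly.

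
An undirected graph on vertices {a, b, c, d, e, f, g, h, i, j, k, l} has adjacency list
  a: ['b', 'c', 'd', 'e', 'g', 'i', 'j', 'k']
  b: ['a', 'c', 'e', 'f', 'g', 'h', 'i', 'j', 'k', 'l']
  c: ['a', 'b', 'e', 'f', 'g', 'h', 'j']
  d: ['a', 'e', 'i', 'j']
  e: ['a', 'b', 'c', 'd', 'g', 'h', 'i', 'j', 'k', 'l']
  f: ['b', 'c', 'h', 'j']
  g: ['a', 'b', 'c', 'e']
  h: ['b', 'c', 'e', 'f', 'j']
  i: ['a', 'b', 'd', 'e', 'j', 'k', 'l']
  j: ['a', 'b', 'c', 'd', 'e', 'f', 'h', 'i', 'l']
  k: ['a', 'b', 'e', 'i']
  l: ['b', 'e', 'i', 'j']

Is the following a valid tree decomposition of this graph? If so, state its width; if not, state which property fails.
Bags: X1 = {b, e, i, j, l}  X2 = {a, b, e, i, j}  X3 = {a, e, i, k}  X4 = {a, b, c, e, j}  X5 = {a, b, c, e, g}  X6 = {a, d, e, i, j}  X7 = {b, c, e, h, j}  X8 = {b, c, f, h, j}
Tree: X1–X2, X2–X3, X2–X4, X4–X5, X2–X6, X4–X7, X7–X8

A tree decomposition must satisfy three properties: every vertex lies in some bag; for every edge, both endpoints lie together in some bag; and for every vertex, the bags containing it form a connected subtree. Here edge (b,k) lies in no bag, so the decomposition is invalid.

No — edge (b,k) lies in no bag.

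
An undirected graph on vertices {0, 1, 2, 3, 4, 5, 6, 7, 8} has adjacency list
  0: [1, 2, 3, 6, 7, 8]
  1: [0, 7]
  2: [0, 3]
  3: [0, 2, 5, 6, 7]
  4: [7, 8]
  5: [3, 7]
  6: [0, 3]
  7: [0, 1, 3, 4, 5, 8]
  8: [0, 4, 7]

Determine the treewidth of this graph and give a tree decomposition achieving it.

Treewidth 2.
One optimal decomposition is:
Bags: B1 = {0, 3, 7}  B2 = {0, 1, 7}  B3 = {0, 2, 3}  B4 = {0, 7, 8}  B5 = {3, 5, 7}  B6 = {4, 7, 8}  B7 = {0, 3, 6}
Tree: B1–B2, B1–B3, B1–B4, B1–B5, B4–B6, B3–B7

Every bag has size at most 3, so the width is 3 − 1 = 2 and tw(G) ≤ 2. For the lower bound, the 3 vertices {0, 7, 8} are pairwise adjacent, and any tree decomposition puts a clique entirely inside one bag — forcing width ≥ 2. Hence tw(G) = 2 exactly.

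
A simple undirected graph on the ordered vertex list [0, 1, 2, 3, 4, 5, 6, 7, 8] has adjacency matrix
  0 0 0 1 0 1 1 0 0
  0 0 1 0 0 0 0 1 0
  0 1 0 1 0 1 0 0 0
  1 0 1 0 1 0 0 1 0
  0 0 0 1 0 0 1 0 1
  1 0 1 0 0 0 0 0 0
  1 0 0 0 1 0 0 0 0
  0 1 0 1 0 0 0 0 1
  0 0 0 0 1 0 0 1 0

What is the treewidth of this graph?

A width-3 tree decomposition is:
Bags: B1 = {1, 2, 5, 7}  B2 = {2, 3, 5, 7}  B3 = {0, 3, 5, 7}  B4 = {0, 3, 7, 8}  B5 = {0, 3, 4, 8}  B6 = {0, 4, 6, 8}
Tree: B1–B2, B2–B3, B3–B4, B4–B5, B5–B6
The largest bag has 4 vertices, giving width 3; this decomposition certifies tw(G) ≤ 3. For the lower bound: the 4 vertex sets {1,2,5}, {7}, {3}, {0,4,6,8} are disjoint, each induces a connected subgraph, and every pair is joined by at least one edge of G. Contracting each set to a single vertex therefore yields K_{4} as a minor, and since treewidth is minor-monotone, tw(G) ≥ tw(K_{4}) = 3. Therefore the treewidth is 3.

3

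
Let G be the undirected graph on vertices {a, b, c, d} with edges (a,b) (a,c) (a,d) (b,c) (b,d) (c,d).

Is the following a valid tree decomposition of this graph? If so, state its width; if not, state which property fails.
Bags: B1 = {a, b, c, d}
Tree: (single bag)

Every vertex of G appears in some bag (union = {a, b, c, d}); every edge is covered by a bag; and for each vertex v the set of bags containing v is connected in the bag tree. The decomposition is therefore valid. The largest bag has 4 vertices, so the width is 3.

Yes; width 3.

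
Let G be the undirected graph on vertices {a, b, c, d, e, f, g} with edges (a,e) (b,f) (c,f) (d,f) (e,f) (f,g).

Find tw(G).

A width-1 tree decomposition is:
Bags: B1 = {e, f}  B2 = {b, f}  B3 = {c, f}  B4 = {f, g}  B5 = {a, e}  B6 = {d, f}
Tree: B1–B2, B1–B3, B1–B4, B1–B5, B3–B6
The largest bag has 2 vertices, giving width 1; this decomposition certifies tw(G) ≤ 1. Any graph with an edge has treewidth ≥ 1, and G has the edge e–f. Therefore the treewidth is 1.

1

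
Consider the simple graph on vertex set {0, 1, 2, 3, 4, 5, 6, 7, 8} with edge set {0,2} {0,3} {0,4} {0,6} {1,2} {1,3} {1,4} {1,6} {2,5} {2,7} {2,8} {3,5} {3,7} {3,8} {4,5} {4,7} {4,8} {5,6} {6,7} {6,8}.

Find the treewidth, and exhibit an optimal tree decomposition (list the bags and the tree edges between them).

Treewidth 4.
Bags: B1 = {1, 2, 3, 4, 6}  B2 = {2, 3, 4, 6, 8}  B3 = {0, 2, 3, 4, 6}  B4 = {2, 3, 4, 6, 7}  B5 = {2, 3, 4, 5, 6}
Tree: B1–B2, B2–B3, B3–B4, B4–B5

Each bag holds 5 vertices, so the decomposition has width 4, which upper-bounds the treewidth. For the lower bound: the 5 vertex sets {1,6}, {2,8}, {0,4}, {3}, {7} are disjoint, each induces a connected subgraph, and every pair is joined by at least one edge of G. Contracting each set to a single vertex therefore yields K_{5} as a minor, and since treewidth is minor-monotone, tw(G) ≥ tw(K_{5}) = 4. Therefore the treewidth is 4.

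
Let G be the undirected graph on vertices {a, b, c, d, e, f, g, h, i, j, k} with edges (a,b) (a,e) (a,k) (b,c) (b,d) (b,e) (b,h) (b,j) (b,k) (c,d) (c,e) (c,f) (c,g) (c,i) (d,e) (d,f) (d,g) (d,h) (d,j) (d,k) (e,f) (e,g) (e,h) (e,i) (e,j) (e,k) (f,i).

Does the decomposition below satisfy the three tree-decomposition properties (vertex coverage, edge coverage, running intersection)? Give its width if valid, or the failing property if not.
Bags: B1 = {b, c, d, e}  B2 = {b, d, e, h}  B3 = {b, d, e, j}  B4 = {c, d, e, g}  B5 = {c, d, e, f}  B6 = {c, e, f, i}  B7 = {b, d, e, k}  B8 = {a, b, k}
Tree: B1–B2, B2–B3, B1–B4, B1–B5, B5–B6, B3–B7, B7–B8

No — edge (e,a) lies in no bag.

A tree decomposition must satisfy three properties: every vertex lies in some bag; for every edge, both endpoints lie together in some bag; and for every vertex, the bags containing it form a connected subtree. Here edge (e,a) lies in no bag, so the decomposition is invalid.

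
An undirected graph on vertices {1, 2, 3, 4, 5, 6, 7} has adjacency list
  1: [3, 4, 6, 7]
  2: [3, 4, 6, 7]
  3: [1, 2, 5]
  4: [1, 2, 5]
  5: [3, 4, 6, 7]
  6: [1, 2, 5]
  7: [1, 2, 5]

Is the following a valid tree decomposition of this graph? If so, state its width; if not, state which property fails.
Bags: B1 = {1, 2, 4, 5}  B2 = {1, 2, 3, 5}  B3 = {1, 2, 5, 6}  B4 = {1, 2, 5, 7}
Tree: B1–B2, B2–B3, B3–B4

Yes; width 3.

Every vertex of G appears in some bag (union = {1, 2, 3, 4, 5, 6, 7}); every edge is covered by a bag; and for each vertex v the set of bags containing v is connected in the bag tree. The decomposition is therefore valid. The largest bag has 4 vertices, so the width is 3.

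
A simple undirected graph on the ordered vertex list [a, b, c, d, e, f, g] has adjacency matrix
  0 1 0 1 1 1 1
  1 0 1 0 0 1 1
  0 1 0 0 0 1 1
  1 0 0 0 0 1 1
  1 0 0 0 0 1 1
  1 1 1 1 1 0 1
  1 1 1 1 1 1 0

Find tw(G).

A width-3 tree decomposition is:
Bags: B1 = {a, d, f, g}  B2 = {a, b, f, g}  B3 = {a, e, f, g}  B4 = {b, c, f, g}
Tree: B1–B2, B2–B3, B2–B4
Each bag holds 4 vertices, so the decomposition has width 3, which upper-bounds the treewidth. On the other hand G contains the 4-clique {b, c, f, g}. A clique must lie in a single bag of any decomposition, so no decomposition can have width below 3. Hence tw(G) = 3 exactly.

3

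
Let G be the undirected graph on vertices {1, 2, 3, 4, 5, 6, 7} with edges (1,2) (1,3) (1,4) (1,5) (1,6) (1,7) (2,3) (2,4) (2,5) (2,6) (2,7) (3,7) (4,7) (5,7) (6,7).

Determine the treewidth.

3

A width-3 tree decomposition is:
Bags: B1 = {1, 2, 6, 7}  B2 = {1, 2, 3, 7}  B3 = {1, 2, 4, 7}  B4 = {1, 2, 5, 7}
Tree: B1–B2, B2–B3, B3–B4
Each bag holds 4 vertices, so the decomposition has width 3, which upper-bounds the treewidth. Conversely, {1, 2, 3, 7} is a clique of size 4, and the vertices of any clique must share a bag in every tree decomposition; so some bag has ≥ 4 vertices and tw(G) ≥ 3. Hence tw(G) = 3 exactly.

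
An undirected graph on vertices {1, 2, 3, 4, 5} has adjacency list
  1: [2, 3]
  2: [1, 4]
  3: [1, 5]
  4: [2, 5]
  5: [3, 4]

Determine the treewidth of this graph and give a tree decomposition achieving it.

Treewidth 2.
One optimal decomposition is:
Bags: B1 = {1, 2, 4}  B2 = {1, 3, 4}  B3 = {3, 4, 5}
Tree: B1–B2, B2–B3

Each bag holds 3 vertices, so the decomposition has width 2, which upper-bounds the treewidth. Since 4–2–1–3–5–4 is a cycle in G, G is not acyclic. Forests are exactly the graphs of treewidth ≤ 1, so tw(G) ≥ 2. Combining the bounds, tw(G) = 2.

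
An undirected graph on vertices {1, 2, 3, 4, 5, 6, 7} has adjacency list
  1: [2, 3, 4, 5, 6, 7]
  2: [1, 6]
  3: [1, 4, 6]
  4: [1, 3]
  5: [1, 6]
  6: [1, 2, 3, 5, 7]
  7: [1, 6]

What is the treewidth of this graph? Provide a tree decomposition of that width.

Treewidth 2.
One such decomposition:
Bags: B1 = {1, 2, 6}  B2 = {1, 3, 6}  B3 = {1, 5, 6}  B4 = {1, 6, 7}  B5 = {1, 3, 4}
Tree: B1–B2, B2–B3, B1–B4, B2–B5

Each bag holds 3 vertices, so the decomposition has width 2, which upper-bounds the treewidth. On the other hand G contains the 3-clique {1, 3, 4}. A clique must lie in a single bag of any decomposition, so no decomposition can have width below 2. Hence tw(G) = 2 exactly.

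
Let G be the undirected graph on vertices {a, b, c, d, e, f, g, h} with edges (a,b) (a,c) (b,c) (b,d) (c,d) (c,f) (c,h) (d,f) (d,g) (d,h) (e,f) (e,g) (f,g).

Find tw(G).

A width-2 tree decomposition is:
Bags: B1 = {c, d, h}  B2 = {c, d, f}  B3 = {d, f, g}  B4 = {b, c, d}  B5 = {e, f, g}  B6 = {a, b, c}
Tree: B1–B2, B2–B3, B2–B4, B3–B5, B4–B6
The largest bag has 3 vertices, giving width 2; this decomposition certifies tw(G) ≤ 2. Conversely, {d, f, g} is a clique of size 3, and the vertices of any clique must share a bag in every tree decomposition; so some bag has ≥ 3 vertices and tw(G) ≥ 2. The upper and lower bounds meet at 2, so that is the treewidth.

2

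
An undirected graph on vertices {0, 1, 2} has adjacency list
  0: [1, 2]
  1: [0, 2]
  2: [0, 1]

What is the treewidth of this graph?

A width-2 tree decomposition is:
Bags: B1 = {0, 1, 2}
Tree: (single bag)
With just one bag of size 3, the width is 3 − 1 = 2, so tw(G) ≤ 2. For the lower bound, the 3 vertices {0, 1, 2} are pairwise adjacent, and any tree decomposition puts a clique entirely inside one bag — forcing width ≥ 2. The upper and lower bounds meet at 2, so that is the treewidth.

2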